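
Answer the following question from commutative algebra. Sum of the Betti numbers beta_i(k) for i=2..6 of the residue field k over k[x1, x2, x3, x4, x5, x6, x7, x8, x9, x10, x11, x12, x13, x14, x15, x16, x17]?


Koszul resolution: beta_i(k)=C(n,i), n=17
C(17,2)=136, C(17,3)=680, C(17,4)=2380, C(17,5)=6188, C(17,6)=12376
Sum=21760


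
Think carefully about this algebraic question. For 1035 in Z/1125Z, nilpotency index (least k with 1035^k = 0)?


1035^k mod 1125:
k=1: 1035
k=2: 225
k=3: 0
First zero at k = 3


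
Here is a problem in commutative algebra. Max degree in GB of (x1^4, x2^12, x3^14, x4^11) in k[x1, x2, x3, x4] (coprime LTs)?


Pure powers, coprime LTs => already GB.
Degrees: 4, 12, 14, 11
Max=14


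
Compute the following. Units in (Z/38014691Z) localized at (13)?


Local ring = Z/28561Z.
phi(28561) = 13^3*(13-1) = 26364


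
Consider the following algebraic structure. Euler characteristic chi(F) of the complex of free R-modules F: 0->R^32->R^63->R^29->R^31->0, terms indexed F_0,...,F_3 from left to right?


chi = sum (-1)^i * rank:
(-1)^0*32=32
(-1)^1*63=-63
(-1)^2*29=29
(-1)^3*31=-31
chi=-33


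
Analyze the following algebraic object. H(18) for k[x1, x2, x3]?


C(d+n-1,n-1)=C(20,2)=190


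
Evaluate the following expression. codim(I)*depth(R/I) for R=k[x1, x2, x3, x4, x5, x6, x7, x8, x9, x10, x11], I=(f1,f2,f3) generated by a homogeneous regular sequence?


codim=3, depth=dim(R/I)=11-3=8
Product=3*8=24


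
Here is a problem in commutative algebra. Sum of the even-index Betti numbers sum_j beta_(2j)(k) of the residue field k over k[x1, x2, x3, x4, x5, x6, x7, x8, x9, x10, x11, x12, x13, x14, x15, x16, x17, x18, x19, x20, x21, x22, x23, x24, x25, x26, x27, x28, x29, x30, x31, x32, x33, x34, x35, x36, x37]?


Koszul resolution: beta_i(k)=C(n,i), n=37
sum_even C(37,i) = 2^(n-1) = 2^36 = 68719476736


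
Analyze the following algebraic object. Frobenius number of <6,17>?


gcd(6,17)=1 => F=ab-a-b=6*17-6-17=102-23=79


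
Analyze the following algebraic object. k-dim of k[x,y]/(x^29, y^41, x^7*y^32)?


k[x,y]/I, I = (x^29, y^41, x^7*y^32)
Rect: 29x41=1189. Corner: (29-7)x(41-32)=198.
dim = 1189-198 = 991


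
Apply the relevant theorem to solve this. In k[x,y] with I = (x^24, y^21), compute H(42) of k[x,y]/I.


k[x,y], I = (x^24, y^21), d = 42
Need i < 24 and d-i < 21.
Range: 22 <= i <= 23.
H(42) = 2


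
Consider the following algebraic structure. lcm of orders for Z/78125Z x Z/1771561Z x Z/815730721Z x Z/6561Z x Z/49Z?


Exponent = lcm of the cyclic orders; pairwise coprime => product.
5^7*11^6*13^8*3^8*7^2=78125*1771561*815730721*6561*49=36296026015456411031953125


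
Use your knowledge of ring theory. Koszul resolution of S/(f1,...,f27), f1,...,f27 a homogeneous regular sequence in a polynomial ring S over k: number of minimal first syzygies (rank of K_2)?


Regular sequence => Koszul complex is the minimal free resolution.
Syz_1 minimally generated by Koszul relations f_i*e_j - f_j*e_i (i<j): mu(Syz_1) = beta_2 = C(m,2) = m(m-1)/2
m=27
27*26/2 = 351


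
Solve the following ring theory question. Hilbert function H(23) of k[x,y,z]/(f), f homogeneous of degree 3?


C(25,2)-C(22,2)=300-231=69


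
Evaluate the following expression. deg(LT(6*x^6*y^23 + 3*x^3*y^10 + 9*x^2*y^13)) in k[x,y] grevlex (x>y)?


LT: 6*x^6*y^23
deg_x=6, deg_y=23
Total=6+23=29


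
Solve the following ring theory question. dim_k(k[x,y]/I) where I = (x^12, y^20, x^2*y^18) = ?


k[x,y]/I, I = (x^12, y^20, x^2*y^18)
Rect: 12x20=240. Corner: (12-2)x(20-18)=20.
dim = 240-20 = 220


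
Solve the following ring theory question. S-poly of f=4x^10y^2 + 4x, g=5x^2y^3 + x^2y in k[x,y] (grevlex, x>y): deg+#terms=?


LT(f)=4x^10y^2, LT(g)=5x^2y^3
lcm(LM)=x^10y^3
S(f,g) (scaled by 20 to clear denominators) = 5y*f - 4x^8*g = -4x^10y + 20xy
2 terms, deg 11.
11+2=13


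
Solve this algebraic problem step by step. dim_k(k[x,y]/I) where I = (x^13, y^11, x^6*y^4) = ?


k[x,y]/I, I = (x^13, y^11, x^6*y^4)
Rect: 13x11=143. Corner: (13-6)x(11-4)=49.
dim = 143-49 = 94


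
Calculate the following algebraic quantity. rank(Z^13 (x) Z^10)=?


rank(M(x)N) = rank(M)*rank(N)
13*10 = 130


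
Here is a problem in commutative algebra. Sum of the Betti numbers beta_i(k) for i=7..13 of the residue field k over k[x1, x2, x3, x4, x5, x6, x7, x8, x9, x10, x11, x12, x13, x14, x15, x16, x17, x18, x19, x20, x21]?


Koszul resolution: beta_i(k)=C(n,i), n=21
C(21,7)=116280, C(21,8)=203490, C(21,9)=293930, C(21,10)=352716, C(21,11)=352716, C(21,12)=293930, C(21,13)=203490
Sum=1816552


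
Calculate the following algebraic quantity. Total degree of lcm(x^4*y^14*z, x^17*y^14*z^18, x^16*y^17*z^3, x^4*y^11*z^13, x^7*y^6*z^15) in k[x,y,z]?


lcm = componentwise max:
x: max(4,17,16,4,7)=17
y: max(14,14,17,11,6)=17
z: max(1,18,3,13,15)=18
Total=17+17+18=52


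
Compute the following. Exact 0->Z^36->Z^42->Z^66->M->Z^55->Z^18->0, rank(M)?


Alt sum=0:
(-1)^0*36 + (-1)^1*42 + (-1)^2*66 + (-1)^3*? + (-1)^4*55 + (-1)^5*18=0
rank(M)=97


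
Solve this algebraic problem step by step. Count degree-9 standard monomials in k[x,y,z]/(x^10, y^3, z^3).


Need i<10, j<3, k<3 with i+j+k=9.
For each i, j ranges over max(0,9-i-2)..min(2,9-i):
  i=0: j in [7,2] -> 0
  i=1: j in [6,2] -> 0
  i=2: j in [5,2] -> 0
  i=3: j in [4,2] -> 0
  i=4: j in [3,2] -> 0
  i=5: j in [2,2] -> 1
  i=6: j in [1,2] -> 2
  i=7: j in [0,2] -> 3
  i=8: j in [0,1] -> 2
  i=9: j in [0,0] -> 1
H(9) = 0+0+0+0+0+1+2+3+2+1 = 9


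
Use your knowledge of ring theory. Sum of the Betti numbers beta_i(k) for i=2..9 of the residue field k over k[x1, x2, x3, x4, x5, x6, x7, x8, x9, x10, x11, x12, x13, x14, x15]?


Koszul resolution: beta_i(k)=C(n,i), n=15
C(15,2)=105, C(15,3)=455, C(15,4)=1365, C(15,5)=3003, C(15,6)=5005, C(15,7)=6435, C(15,8)=6435, C(15,9)=5005
Sum=27808


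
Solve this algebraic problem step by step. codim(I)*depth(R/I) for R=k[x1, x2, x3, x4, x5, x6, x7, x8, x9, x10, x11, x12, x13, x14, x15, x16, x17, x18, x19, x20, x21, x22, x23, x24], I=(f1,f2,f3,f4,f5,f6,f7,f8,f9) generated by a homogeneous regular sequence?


codim=9, depth=dim(R/I)=24-9=15
Product=9*15=135


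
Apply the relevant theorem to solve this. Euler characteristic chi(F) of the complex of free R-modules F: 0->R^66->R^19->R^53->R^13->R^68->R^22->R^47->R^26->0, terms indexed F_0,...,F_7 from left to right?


chi = sum (-1)^i * rank:
(-1)^0*66=66
(-1)^1*19=-19
(-1)^2*53=53
(-1)^3*13=-13
(-1)^4*68=68
(-1)^5*22=-22
(-1)^6*47=47
(-1)^7*26=-26
chi=154


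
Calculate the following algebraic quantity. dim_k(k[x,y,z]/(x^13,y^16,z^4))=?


Basis: x^iy^jz^k, i<13,j<16,k<4
13*16*4=832


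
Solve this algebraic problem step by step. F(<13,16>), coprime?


gcd(13,16)=1 => F=ab-a-b=13*16-13-16=208-29=179


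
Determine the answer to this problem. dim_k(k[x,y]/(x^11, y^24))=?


Basis: x^i*y^j, i<11, j<24
11*24=264


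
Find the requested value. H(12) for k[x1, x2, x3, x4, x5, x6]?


C(d+n-1,n-1)=C(17,5)=6188


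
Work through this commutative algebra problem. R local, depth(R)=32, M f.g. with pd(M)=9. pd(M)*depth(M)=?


pd+depth=32
depth=32-9=23
pd*depth=9*23=207


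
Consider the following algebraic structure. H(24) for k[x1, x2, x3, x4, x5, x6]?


C(d+n-1,n-1)=C(29,5)=118755


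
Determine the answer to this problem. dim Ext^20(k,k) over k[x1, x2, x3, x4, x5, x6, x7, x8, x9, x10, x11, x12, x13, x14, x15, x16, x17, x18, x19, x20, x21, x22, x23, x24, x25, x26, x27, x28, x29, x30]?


C(n,i)=C(30,20)=30045015


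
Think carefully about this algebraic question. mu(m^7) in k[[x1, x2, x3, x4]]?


C(n+d-1,d)=C(10,7)=120


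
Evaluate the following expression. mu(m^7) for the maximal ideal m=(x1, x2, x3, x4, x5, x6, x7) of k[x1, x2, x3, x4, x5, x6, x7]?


Graded Nakayama: mu(m^d) = dim_k (m^d/m^(d+1)) = #degree-7 monomials in 7 vars
C(n+d-1,d)=C(13,7)=1716


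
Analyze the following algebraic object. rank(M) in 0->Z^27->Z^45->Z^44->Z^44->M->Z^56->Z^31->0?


Alt sum=0:
(-1)^0*27 + (-1)^1*45 + (-1)^2*44 + (-1)^3*44 + (-1)^4*? + (-1)^5*56 + (-1)^6*31=0
rank(M)=43


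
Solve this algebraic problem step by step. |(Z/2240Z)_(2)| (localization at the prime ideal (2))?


2-primary part: 2240=2^6*35
Size=2^6=64


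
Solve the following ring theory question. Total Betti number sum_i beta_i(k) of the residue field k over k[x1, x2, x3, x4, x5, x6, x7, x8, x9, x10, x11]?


Koszul resolution: beta_i(k)=C(n,i), n=11
sum_i C(11,i) = 2^11 = 2048


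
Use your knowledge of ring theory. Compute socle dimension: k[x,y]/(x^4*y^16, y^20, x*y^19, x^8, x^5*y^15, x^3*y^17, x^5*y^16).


Socle = ann(m) = span of standard monomials u with x*u, y*u in I (staircase corners).
Redundant generators: x^5*y^16
Minimal generators: x^8, x^5*y^15, x^4*y^16, x^3*y^17, x*y^19, y^20
Corners: y^19, x^2y^18, x^3y^16, x^4y^15, x^7y^14
Socle dim=5


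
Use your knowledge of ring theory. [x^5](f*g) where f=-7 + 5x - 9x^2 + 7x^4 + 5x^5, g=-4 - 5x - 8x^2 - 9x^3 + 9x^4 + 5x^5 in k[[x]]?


[x^5] = sum a_i*b_j, i+j=5
  -7*5=-35
  5*9=45
  -9*-9=81
  7*-5=-35
  5*-4=-20
Sum=36


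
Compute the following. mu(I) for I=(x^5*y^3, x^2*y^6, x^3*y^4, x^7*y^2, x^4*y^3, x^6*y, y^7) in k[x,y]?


Remove redundant (divisible by others).
x^7*y^2 redundant.
x^5*y^3 redundant.
Min: x^6*y, x^4*y^3, x^3*y^4, x^2*y^6, y^7
Count=5


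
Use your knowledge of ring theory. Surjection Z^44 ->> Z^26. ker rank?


rank(ker) = 44-26 = 18


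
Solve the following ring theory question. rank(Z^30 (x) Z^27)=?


rank(M(x)N) = rank(M)*rank(N)
30*27 = 810


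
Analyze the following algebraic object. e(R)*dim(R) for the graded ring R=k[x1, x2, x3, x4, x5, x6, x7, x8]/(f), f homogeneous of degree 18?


e(R)=deg(f)=18, dim(R)=8-1=7
e*dim=18*7=126


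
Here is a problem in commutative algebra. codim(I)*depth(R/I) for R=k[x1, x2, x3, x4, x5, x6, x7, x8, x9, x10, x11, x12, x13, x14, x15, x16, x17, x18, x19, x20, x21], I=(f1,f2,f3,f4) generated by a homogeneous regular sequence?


codim=4, depth=dim(R/I)=21-4=17
Product=4*17=68


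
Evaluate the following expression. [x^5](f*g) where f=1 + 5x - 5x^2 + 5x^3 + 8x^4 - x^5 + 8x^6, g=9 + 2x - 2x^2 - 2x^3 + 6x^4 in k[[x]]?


[x^5] = sum a_i*b_j, i+j=5
  5*6=30
  -5*-2=10
  5*-2=-10
  8*2=16
  -1*9=-9
Sum=37


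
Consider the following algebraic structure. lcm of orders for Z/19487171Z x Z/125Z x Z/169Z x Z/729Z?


Exponent = lcm of the cyclic orders; pairwise coprime => product.
11^7*5^3*13^2*3^6=19487171*125*169*729=300104869296375


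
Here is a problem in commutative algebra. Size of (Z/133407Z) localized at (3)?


3-primary part: 133407=3^7*61
Size=3^7=2187


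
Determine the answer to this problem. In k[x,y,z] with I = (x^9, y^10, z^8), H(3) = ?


Need i<9, j<10, k<8 with i+j+k=3.
For each i, j ranges over max(0,3-i-7)..min(9,3-i):
  i=0: j in [0,3] -> 4
  i=1: j in [0,2] -> 3
  i=2: j in [0,1] -> 2
  i=3: j in [0,0] -> 1
H(3) = 4+3+2+1 = 10


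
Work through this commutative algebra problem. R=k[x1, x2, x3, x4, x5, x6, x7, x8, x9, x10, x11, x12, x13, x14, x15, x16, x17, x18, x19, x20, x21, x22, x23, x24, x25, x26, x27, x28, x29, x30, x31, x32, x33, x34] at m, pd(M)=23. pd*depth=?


pd+depth=34
depth=34-23=11
pd*depth=23*11=253


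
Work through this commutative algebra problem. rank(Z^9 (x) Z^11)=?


rank(M(x)N) = rank(M)*rank(N)
9*11 = 99


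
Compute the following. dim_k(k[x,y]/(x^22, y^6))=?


Basis: x^i*y^j, i<22, j<6
22*6=132


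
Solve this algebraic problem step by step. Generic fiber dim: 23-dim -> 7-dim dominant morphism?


dim(fiber)=dim(X)-dim(Y)=23-7=16


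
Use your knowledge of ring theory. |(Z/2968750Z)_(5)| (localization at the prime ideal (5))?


5-primary part: 2968750=5^7*38
Size=5^7=78125


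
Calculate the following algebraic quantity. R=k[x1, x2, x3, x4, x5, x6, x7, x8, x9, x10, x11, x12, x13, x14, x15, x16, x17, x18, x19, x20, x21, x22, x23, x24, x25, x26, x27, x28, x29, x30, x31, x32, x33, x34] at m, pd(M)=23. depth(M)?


pd+depth=depth(R)=34
depth=34-23=11


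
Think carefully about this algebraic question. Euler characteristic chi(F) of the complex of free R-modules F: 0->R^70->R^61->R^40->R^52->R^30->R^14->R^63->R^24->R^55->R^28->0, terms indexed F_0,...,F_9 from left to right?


chi = sum (-1)^i * rank:
(-1)^0*70=70
(-1)^1*61=-61
(-1)^2*40=40
(-1)^3*52=-52
(-1)^4*30=30
(-1)^5*14=-14
(-1)^6*63=63
(-1)^7*24=-24
(-1)^8*55=55
(-1)^9*28=-28
chi=79


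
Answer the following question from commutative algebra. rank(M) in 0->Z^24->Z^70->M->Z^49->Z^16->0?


Alt sum=0:
(-1)^0*24 + (-1)^1*70 + (-1)^2*? + (-1)^3*49 + (-1)^4*16=0
rank(M)=79


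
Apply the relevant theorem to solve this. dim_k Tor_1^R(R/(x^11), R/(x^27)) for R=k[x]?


Tor_1(R/I,R/J)=(I cap J)/IJ=(x^27)/(x^38)
dim=38-27=min(11,27)=11


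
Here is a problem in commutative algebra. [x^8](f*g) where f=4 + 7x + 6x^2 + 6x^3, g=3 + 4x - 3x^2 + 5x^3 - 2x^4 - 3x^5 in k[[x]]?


[x^8] = sum a_i*b_j, i+j=8
  6*-3=-18
Sum=-18


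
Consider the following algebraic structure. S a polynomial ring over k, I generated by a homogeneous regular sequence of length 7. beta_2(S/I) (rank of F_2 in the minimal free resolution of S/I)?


Regular sequence => Koszul complex is the minimal free resolution.
Syz_1 minimally generated by Koszul relations f_i*e_j - f_j*e_i (i<j): mu(Syz_1) = beta_2 = C(m,2) = m(m-1)/2
m=7
7*6/2 = 21


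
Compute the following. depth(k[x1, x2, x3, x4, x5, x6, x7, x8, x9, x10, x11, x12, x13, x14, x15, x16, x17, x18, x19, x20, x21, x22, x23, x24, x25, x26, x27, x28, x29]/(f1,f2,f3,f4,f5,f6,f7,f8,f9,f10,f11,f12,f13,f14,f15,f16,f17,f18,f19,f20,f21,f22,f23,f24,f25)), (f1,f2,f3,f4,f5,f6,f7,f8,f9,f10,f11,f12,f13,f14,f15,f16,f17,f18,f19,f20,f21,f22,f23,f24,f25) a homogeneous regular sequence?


depth(R)=29
depth(R/I)=29-25=4


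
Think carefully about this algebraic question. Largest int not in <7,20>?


gcd(7,20)=1 => F=ab-a-b=7*20-7-20=140-27=113


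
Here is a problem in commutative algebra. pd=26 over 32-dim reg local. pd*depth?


pd+depth=32
depth=32-26=6
pd*depth=26*6=156


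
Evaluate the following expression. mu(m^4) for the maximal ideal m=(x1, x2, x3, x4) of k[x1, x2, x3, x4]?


Graded Nakayama: mu(m^d) = dim_k (m^d/m^(d+1)) = #degree-4 monomials in 4 vars
C(n+d-1,d)=C(7,4)=35


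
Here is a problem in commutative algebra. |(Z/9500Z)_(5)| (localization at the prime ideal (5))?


5-primary part: 9500=5^3*76
Size=5^3=125


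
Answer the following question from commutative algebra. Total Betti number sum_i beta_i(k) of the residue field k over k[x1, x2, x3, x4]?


Koszul resolution: beta_i(k)=C(n,i), n=4
sum_i C(4,i) = 2^4 = 16


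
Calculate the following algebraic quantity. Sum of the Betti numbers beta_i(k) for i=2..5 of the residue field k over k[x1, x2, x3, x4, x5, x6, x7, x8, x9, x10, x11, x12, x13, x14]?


Koszul resolution: beta_i(k)=C(n,i), n=14
C(14,2)=91, C(14,3)=364, C(14,4)=1001, C(14,5)=2002
Sum=3458


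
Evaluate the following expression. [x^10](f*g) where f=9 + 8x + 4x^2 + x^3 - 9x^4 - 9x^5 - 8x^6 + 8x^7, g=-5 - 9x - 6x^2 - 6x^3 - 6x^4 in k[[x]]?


[x^10] = sum a_i*b_j, i+j=10
  -8*-6=48
  8*-6=-48
Sum=0


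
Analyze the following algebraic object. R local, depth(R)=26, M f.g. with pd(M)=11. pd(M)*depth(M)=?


pd+depth=26
depth=26-11=15
pd*depth=11*15=165


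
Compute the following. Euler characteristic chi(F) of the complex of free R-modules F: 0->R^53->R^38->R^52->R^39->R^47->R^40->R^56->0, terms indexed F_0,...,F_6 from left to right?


chi = sum (-1)^i * rank:
(-1)^0*53=53
(-1)^1*38=-38
(-1)^2*52=52
(-1)^3*39=-39
(-1)^4*47=47
(-1)^5*40=-40
(-1)^6*56=56
chi=91


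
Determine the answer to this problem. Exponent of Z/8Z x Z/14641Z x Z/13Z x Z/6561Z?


Exponent = lcm of the cyclic orders; pairwise coprime => product.
2^3*11^4*13^1*3^8=8*14641*13*6561=9990198504


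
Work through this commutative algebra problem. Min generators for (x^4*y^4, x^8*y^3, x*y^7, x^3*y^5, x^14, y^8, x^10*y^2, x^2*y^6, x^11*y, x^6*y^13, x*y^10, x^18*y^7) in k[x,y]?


Remove redundant (divisible by others).
x^18*y^7 redundant.
x*y^10 redundant.
x^6*y^13 redundant.
Min: x^14, x^11*y, x^10*y^2, x^8*y^3, x^4*y^4, x^3*y^5, x^2*y^6, x*y^7, y^8
Count=9


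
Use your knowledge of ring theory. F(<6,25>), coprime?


gcd(6,25)=1 => F=ab-a-b=6*25-6-25=150-31=119


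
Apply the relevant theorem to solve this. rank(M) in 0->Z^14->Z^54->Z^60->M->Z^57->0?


Alt sum=0:
(-1)^0*14 + (-1)^1*54 + (-1)^2*60 + (-1)^3*? + (-1)^4*57=0
rank(M)=77


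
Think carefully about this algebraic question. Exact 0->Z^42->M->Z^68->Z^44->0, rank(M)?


Alt sum=0:
(-1)^0*42 + (-1)^1*? + (-1)^2*68 + (-1)^3*44=0
rank(M)=66


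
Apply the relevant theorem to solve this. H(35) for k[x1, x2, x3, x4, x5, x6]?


C(d+n-1,n-1)=C(40,5)=658008


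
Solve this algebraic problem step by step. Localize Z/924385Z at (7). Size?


7-primary part: 924385=7^5*55
Size=7^5=16807


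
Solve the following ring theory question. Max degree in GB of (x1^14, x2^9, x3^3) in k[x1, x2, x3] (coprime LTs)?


Pure powers, coprime LTs => already GB.
Degrees: 14, 9, 3
Max=14


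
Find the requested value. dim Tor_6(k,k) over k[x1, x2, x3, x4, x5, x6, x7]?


Koszul: C(n,i)=C(7,6)=7


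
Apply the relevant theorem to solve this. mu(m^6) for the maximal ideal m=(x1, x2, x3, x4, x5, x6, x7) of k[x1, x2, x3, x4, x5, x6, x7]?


Graded Nakayama: mu(m^d) = dim_k (m^d/m^(d+1)) = #degree-6 monomials in 7 vars
C(n+d-1,d)=C(12,6)=924


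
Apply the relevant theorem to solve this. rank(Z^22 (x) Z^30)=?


rank(M(x)N) = rank(M)*rank(N)
22*30 = 660


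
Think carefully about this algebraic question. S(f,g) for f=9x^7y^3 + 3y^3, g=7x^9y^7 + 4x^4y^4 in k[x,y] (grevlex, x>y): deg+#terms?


LT(f)=9x^7y^3, LT(g)=7x^9y^7
lcm(LM)=x^9y^7
S(f,g) (scaled by 63 to clear denominators) = 7x^2y^4*f - 9*g = 21x^2y^7 - 36x^4y^4
2 terms, deg 9.
9+2=11


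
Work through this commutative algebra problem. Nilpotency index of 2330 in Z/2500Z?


2330^k mod 2500:
k=1: 2330
k=2: 1400
k=3: 2000
k=4: 0
First zero at k = 4


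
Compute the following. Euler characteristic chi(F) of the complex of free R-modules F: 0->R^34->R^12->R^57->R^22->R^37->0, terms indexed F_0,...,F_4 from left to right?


chi = sum (-1)^i * rank:
(-1)^0*34=34
(-1)^1*12=-12
(-1)^2*57=57
(-1)^3*22=-22
(-1)^4*37=37
chi=94


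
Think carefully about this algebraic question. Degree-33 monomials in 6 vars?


C(d+n-1,n-1)=C(38,5)=501942


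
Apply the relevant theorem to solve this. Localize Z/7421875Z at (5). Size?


5-primary part: 7421875=5^8*19
Size=5^8=390625


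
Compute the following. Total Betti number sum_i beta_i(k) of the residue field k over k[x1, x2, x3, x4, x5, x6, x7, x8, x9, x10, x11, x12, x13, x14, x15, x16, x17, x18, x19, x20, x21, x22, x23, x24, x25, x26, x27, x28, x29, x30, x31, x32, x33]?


Koszul resolution: beta_i(k)=C(n,i), n=33
sum_i C(33,i) = 2^33 = 8589934592


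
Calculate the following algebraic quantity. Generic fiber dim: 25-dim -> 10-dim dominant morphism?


dim(fiber)=dim(X)-dim(Y)=25-10=15


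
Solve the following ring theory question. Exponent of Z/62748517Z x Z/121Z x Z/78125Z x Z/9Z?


Exponent = lcm of the cyclic orders; pairwise coprime => product.
13^7*11^2*5^7*3^2=62748517*121*78125*9=5338526172890625


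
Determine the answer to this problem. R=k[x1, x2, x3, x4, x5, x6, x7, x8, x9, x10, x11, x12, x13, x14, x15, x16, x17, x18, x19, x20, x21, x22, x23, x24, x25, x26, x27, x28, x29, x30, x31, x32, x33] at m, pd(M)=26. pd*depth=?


pd+depth=33
depth=33-26=7
pd*depth=26*7=182


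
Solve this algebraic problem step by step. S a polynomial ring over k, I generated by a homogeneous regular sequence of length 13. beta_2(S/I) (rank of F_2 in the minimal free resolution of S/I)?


Regular sequence => Koszul complex is the minimal free resolution.
Syz_1 minimally generated by Koszul relations f_i*e_j - f_j*e_i (i<j): mu(Syz_1) = beta_2 = C(m,2) = m(m-1)/2
m=13
13*12/2 = 78


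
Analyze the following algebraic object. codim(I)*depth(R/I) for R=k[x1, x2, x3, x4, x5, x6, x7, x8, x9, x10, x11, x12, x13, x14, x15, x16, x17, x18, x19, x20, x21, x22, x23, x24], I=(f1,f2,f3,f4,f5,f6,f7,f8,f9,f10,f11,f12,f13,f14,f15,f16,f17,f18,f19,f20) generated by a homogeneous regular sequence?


codim=20, depth=dim(R/I)=24-20=4
Product=20*4=80


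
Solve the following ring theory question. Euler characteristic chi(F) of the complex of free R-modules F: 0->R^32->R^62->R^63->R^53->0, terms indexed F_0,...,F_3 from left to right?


chi = sum (-1)^i * rank:
(-1)^0*32=32
(-1)^1*62=-62
(-1)^2*63=63
(-1)^3*53=-53
chi=-20


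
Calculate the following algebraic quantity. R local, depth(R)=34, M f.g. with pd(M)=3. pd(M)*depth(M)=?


pd+depth=34
depth=34-3=31
pd*depth=3*31=93


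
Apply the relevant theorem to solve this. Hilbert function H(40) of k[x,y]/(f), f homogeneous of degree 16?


H(t)=d for t>=d-1.
d=16, t=40
H(40)=16


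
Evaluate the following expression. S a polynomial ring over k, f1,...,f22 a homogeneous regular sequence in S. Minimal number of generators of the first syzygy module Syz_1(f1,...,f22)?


Regular sequence => Koszul complex is the minimal free resolution.
Syz_1 minimally generated by Koszul relations f_i*e_j - f_j*e_i (i<j): mu(Syz_1) = beta_2 = C(m,2) = m(m-1)/2
m=22
22*21/2 = 231


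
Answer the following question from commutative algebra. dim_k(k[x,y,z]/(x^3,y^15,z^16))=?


Basis: x^iy^jz^k, i<3,j<15,k<16
3*15*16=720


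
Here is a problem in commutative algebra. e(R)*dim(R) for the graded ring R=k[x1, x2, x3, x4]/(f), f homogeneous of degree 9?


e(R)=deg(f)=9, dim(R)=4-1=3
e*dim=9*3=27


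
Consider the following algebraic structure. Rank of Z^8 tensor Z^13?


rank(M(x)N) = rank(M)*rank(N)
8*13 = 104


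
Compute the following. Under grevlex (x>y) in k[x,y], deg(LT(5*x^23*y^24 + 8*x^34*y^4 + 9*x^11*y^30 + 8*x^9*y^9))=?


LT: 5*x^23*y^24
deg_x=23, deg_y=24
Total=23+24=47


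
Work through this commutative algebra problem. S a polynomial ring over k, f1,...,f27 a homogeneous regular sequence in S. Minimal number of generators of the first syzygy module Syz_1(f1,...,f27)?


Regular sequence => Koszul complex is the minimal free resolution.
Syz_1 minimally generated by Koszul relations f_i*e_j - f_j*e_i (i<j): mu(Syz_1) = beta_2 = C(m,2) = m(m-1)/2
m=27
27*26/2 = 351


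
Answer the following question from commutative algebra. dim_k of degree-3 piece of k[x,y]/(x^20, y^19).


k[x,y], I = (x^20, y^19), d = 3
Need i < 20 and d-i < 19.
Range: 0 <= i <= 3.
H(3) = 4


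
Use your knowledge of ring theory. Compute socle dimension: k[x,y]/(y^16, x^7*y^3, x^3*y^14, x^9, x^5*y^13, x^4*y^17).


Socle = ann(m) = span of standard monomials u with x*u, y*u in I (staircase corners).
Redundant generators: x^4*y^17
Minimal generators: x^9, x^7*y^3, x^5*y^13, x^3*y^14, y^16
Corners: x^2y^15, x^4y^13, x^6y^12, x^8y^2
Socle dim=4


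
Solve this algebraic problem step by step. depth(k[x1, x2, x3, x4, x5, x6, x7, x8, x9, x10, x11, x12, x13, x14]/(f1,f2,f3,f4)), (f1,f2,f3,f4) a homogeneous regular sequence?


depth(R)=14
depth(R/I)=14-4=10


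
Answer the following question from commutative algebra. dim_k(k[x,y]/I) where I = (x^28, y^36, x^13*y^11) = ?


k[x,y]/I, I = (x^28, y^36, x^13*y^11)
Rect: 28x36=1008. Corner: (28-13)x(36-11)=375.
dim = 1008-375 = 633


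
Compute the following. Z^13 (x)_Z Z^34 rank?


rank(M(x)N) = rank(M)*rank(N)
13*34 = 442


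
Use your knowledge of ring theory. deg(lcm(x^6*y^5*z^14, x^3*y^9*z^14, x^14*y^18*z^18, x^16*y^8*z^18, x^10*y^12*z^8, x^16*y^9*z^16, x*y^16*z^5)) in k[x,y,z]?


lcm = componentwise max:
x: max(6,3,14,16,10,16,1)=16
y: max(5,9,18,8,12,9,16)=18
z: max(14,14,18,18,8,16,5)=18
Total=16+18+18=52


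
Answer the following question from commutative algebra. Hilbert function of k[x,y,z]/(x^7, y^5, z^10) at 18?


Need i<7, j<5, k<10 with i+j+k=18.
For each i, j ranges over max(0,18-i-9)..min(4,18-i):
  i=0: j in [9,4] -> 0
  i=1: j in [8,4] -> 0
  i=2: j in [7,4] -> 0
  i=3: j in [6,4] -> 0
  i=4: j in [5,4] -> 0
  i=5: j in [4,4] -> 1
  i=6: j in [3,4] -> 2
H(18) = 0+0+0+0+0+1+2 = 3


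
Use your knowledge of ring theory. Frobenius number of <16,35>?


gcd(16,35)=1 => F=ab-a-b=16*35-16-35=560-51=509


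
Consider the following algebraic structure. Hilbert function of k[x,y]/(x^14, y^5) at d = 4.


k[x,y], I = (x^14, y^5), d = 4
Need i < 14 and d-i < 5.
Range: 0 <= i <= 4.
H(4) = 5


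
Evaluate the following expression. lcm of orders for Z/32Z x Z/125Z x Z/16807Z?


Exponent = lcm of the cyclic orders; pairwise coprime => product.
2^5*5^3*7^5=32*125*16807=67228000


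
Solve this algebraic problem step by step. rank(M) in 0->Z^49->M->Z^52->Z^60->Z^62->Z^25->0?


Alt sum=0:
(-1)^0*49 + (-1)^1*? + (-1)^2*52 + (-1)^3*60 + (-1)^4*62 + (-1)^5*25=0
rank(M)=78


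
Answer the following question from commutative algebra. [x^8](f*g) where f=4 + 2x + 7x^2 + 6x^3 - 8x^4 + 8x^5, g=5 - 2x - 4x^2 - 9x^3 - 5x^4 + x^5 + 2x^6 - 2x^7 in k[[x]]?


[x^8] = sum a_i*b_j, i+j=8
  2*-2=-4
  7*2=14
  6*1=6
  -8*-5=40
  8*-9=-72
Sum=-16


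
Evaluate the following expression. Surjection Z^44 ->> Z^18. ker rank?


rank(ker) = 44-18 = 26


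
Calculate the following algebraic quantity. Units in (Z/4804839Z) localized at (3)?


Local ring = Z/2187Z.
phi(2187) = 3^6*(3-1) = 1458


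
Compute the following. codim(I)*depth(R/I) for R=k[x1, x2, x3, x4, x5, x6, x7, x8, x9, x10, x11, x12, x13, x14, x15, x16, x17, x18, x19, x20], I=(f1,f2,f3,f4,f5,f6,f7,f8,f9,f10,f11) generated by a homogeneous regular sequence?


codim=11, depth=dim(R/I)=20-11=9
Product=11*9=99


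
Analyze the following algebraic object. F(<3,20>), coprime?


gcd(3,20)=1 => F=ab-a-b=3*20-3-20=60-23=37


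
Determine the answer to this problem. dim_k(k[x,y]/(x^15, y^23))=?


Basis: x^i*y^j, i<15, j<23
15*23=345


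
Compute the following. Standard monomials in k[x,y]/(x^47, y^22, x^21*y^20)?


k[x,y]/I, I = (x^47, y^22, x^21*y^20)
Rect: 47x22=1034. Corner: (47-21)x(22-20)=52.
dim = 1034-52 = 982


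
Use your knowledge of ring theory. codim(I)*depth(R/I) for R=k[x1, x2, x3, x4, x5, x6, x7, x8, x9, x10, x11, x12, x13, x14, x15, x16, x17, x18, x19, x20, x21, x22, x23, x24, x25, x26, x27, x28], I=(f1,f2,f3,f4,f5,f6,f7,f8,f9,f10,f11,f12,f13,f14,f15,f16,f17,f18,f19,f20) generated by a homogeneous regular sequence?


codim=20, depth=dim(R/I)=28-20=8
Product=20*8=160


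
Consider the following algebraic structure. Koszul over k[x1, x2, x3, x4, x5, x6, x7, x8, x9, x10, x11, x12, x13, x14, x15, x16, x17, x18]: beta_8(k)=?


C(n,i)=C(18,8)=43758


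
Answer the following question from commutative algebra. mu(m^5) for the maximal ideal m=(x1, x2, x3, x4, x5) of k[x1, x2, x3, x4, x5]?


Graded Nakayama: mu(m^d) = dim_k (m^d/m^(d+1)) = #degree-5 monomials in 5 vars
C(n+d-1,d)=C(9,5)=126


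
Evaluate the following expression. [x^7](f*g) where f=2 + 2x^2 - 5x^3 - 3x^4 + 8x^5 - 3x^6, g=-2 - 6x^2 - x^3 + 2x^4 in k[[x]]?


[x^7] = sum a_i*b_j, i+j=7
  -5*2=-10
  -3*-1=3
  8*-6=-48
Sum=-55


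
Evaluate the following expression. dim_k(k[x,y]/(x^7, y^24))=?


Basis: x^i*y^j, i<7, j<24
7*24=168


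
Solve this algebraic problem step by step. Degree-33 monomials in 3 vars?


C(d+n-1,n-1)=C(35,2)=595


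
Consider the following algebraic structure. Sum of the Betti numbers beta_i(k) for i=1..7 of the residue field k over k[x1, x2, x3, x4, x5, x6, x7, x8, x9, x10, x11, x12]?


Koszul resolution: beta_i(k)=C(n,i), n=12
C(12,1)=12, C(12,2)=66, C(12,3)=220, C(12,4)=495, C(12,5)=792, C(12,6)=924, C(12,7)=792
Sum=3301


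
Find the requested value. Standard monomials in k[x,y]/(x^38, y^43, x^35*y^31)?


k[x,y]/I, I = (x^38, y^43, x^35*y^31)
Rect: 38x43=1634. Corner: (38-35)x(43-31)=36.
dim = 1634-36 = 1598


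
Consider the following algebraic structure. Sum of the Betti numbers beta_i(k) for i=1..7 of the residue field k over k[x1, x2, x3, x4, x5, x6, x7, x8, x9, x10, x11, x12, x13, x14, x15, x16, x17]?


Koszul resolution: beta_i(k)=C(n,i), n=17
C(17,1)=17, C(17,2)=136, C(17,3)=680, C(17,4)=2380, C(17,5)=6188, C(17,6)=12376, C(17,7)=19448
Sum=41225


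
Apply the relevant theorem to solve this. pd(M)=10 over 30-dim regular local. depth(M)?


pd+depth=depth(R)=30
depth=30-10=20


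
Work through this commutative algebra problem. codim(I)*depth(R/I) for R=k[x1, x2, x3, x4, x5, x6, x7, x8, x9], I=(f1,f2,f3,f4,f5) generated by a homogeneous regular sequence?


codim=5, depth=dim(R/I)=9-5=4
Product=5*4=20


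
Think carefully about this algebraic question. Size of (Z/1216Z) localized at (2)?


2-primary part: 1216=2^6*19
Size=2^6=64


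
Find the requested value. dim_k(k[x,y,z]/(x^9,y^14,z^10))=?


Basis: x^iy^jz^k, i<9,j<14,k<10
9*14*10=1260


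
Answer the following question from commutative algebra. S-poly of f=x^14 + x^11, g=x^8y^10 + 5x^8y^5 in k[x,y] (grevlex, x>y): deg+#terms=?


LT(f)=x^14, LT(g)=x^8y^10
lcm(LM)=x^14y^10
S(f,g) (scaled by 1 to clear denominators) = y^10*f - x^6*g = x^11y^10 - 5x^14y^5
2 terms, deg 21.
21+2=23


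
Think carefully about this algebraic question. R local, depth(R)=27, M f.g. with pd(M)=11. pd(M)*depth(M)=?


pd+depth=27
depth=27-11=16
pd*depth=11*16=176


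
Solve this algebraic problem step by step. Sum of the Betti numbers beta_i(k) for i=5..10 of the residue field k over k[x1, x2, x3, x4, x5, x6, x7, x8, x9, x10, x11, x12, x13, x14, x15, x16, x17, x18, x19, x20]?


Koszul resolution: beta_i(k)=C(n,i), n=20
C(20,5)=15504, C(20,6)=38760, C(20,7)=77520, C(20,8)=125970, C(20,9)=167960, C(20,10)=184756
Sum=610470


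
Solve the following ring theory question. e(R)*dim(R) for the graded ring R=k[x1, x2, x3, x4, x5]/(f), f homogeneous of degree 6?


e(R)=deg(f)=6, dim(R)=5-1=4
e*dim=6*4=24


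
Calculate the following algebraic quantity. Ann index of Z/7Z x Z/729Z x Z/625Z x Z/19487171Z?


Exponent = lcm of the cyclic orders; pairwise coprime => product.
7^1*3^6*5^4*11^7=7*729*625*19487171=62151896008125


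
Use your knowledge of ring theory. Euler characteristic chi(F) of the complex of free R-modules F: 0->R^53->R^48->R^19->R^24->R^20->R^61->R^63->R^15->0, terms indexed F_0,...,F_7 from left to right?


chi = sum (-1)^i * rank:
(-1)^0*53=53
(-1)^1*48=-48
(-1)^2*19=19
(-1)^3*24=-24
(-1)^4*20=20
(-1)^5*61=-61
(-1)^6*63=63
(-1)^7*15=-15
chi=7


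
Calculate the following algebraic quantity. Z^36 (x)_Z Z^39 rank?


rank(M(x)N) = rank(M)*rank(N)
36*39 = 1404


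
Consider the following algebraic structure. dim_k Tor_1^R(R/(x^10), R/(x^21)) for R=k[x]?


Tor_1(R/I,R/J)=(I cap J)/IJ=(x^21)/(x^31)
dim=31-21=min(10,21)=10


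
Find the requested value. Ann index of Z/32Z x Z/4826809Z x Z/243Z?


Exponent = lcm of the cyclic orders; pairwise coprime => product.
2^5*13^6*3^5=32*4826809*243=37533266784


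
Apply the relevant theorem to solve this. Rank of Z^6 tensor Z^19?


rank(M(x)N) = rank(M)*rank(N)
6*19 = 114


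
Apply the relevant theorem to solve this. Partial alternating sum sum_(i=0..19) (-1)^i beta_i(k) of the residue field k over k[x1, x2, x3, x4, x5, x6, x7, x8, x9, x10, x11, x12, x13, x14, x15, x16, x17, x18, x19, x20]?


Koszul resolution: beta_i(k)=C(n,i), n=20
sum_(i=0..p) (-1)^i C(n,i) = (-1)^p C(n-1,p)
(-1)^19*C(19,19) = (-1)^19*1 = -1


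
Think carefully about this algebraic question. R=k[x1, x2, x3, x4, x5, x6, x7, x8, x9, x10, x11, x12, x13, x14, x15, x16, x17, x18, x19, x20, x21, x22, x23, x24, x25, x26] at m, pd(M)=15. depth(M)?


pd+depth=depth(R)=26
depth=26-15=11


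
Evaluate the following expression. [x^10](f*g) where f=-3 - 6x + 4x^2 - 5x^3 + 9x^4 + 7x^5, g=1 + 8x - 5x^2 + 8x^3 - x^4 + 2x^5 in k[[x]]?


[x^10] = sum a_i*b_j, i+j=10
  7*2=14
Sum=14


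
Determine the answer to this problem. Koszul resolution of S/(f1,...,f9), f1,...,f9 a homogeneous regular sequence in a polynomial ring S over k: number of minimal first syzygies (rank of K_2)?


Regular sequence => Koszul complex is the minimal free resolution.
Syz_1 minimally generated by Koszul relations f_i*e_j - f_j*e_i (i<j): mu(Syz_1) = beta_2 = C(m,2) = m(m-1)/2
m=9
9*8/2 = 36


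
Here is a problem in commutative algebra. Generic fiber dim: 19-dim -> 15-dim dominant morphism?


dim(fiber)=dim(X)-dim(Y)=19-15=4


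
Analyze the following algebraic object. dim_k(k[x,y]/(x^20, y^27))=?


Basis: x^i*y^j, i<20, j<27
20*27=540


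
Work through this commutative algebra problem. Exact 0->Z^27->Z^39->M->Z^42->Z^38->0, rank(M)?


Alt sum=0:
(-1)^0*27 + (-1)^1*39 + (-1)^2*? + (-1)^3*42 + (-1)^4*38=0
rank(M)=16


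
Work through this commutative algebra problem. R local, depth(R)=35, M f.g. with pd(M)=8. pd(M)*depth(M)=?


pd+depth=35
depth=35-8=27
pd*depth=8*27=216


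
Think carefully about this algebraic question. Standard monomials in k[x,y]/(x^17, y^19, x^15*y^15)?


k[x,y]/I, I = (x^17, y^19, x^15*y^15)
Rect: 17x19=323. Corner: (17-15)x(19-15)=8.
dim = 323-8 = 315


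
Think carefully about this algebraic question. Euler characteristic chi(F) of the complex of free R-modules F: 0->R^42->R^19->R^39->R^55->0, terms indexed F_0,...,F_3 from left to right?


chi = sum (-1)^i * rank:
(-1)^0*42=42
(-1)^1*19=-19
(-1)^2*39=39
(-1)^3*55=-55
chi=7


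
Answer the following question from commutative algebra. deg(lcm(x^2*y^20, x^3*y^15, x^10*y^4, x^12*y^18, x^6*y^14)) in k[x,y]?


lcm = componentwise max:
x: max(2,3,10,12,6)=12
y: max(20,15,4,18,14)=20
Total=12+20=32


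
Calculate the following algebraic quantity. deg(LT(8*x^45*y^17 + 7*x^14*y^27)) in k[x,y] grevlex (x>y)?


LT: 8*x^45*y^17
deg_x=45, deg_y=17
Total=45+17=62


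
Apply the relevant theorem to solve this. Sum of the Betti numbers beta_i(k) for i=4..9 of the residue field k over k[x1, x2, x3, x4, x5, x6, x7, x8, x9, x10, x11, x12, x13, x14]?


Koszul resolution: beta_i(k)=C(n,i), n=14
C(14,4)=1001, C(14,5)=2002, C(14,6)=3003, C(14,7)=3432, C(14,8)=3003, C(14,9)=2002
Sum=14443


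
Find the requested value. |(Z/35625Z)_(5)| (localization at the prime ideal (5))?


5-primary part: 35625=5^4*57
Size=5^4=625


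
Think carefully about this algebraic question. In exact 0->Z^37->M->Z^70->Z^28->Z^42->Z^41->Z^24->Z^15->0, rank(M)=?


Alt sum=0:
(-1)^0*37 + (-1)^1*? + (-1)^2*70 + (-1)^3*28 + (-1)^4*42 + (-1)^5*41 + (-1)^6*24 + (-1)^7*15=0
rank(M)=89


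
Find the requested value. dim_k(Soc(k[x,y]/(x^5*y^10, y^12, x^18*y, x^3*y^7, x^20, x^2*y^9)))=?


Socle = ann(m) = span of standard monomials u with x*u, y*u in I (staircase corners).
Redundant generators: x^5*y^10
Minimal generators: x^20, x^18*y, x^3*y^7, x^2*y^9, y^12
Corners: xy^11, x^2y^8, x^17y^6, x^19
Socle dim=4


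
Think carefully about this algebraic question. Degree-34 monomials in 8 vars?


C(d+n-1,n-1)=C(41,7)=22481940


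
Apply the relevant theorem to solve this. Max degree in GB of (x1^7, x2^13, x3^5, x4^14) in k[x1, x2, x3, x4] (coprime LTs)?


Pure powers, coprime LTs => already GB.
Degrees: 7, 13, 5, 14
Max=14


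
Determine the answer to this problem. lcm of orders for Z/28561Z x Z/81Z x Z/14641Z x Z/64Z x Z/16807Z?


Exponent = lcm of the cyclic orders; pairwise coprime => product.
13^4*3^4*11^4*2^6*7^5=28561*81*14641*64*16807=36433369873188288


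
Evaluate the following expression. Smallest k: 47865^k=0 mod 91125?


47865^k mod 91125:
k=1: 47865
k=2: 84600
k=3: 57375
k=4: 20250
k=5: 60750
k=6: 0
First zero at k = 6


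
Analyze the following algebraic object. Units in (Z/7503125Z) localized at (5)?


Local ring = Z/3125Z.
phi(3125) = 5^4*(5-1) = 2500


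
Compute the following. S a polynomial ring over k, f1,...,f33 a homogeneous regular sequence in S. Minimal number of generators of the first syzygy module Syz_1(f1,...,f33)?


Regular sequence => Koszul complex is the minimal free resolution.
Syz_1 minimally generated by Koszul relations f_i*e_j - f_j*e_i (i<j): mu(Syz_1) = beta_2 = C(m,2) = m(m-1)/2
m=33
33*32/2 = 528


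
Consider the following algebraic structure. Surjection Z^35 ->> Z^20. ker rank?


rank(ker) = 35-20 = 15


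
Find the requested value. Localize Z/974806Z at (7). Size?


7-primary part: 974806=7^5*58
Size=7^5=16807


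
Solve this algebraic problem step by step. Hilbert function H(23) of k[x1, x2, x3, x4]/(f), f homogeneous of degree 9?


C(26,3)-C(17,3)=2600-680=1920


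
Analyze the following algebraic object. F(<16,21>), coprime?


gcd(16,21)=1 => F=ab-a-b=16*21-16-21=336-37=299


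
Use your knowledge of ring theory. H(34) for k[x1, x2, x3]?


C(d+n-1,n-1)=C(36,2)=630


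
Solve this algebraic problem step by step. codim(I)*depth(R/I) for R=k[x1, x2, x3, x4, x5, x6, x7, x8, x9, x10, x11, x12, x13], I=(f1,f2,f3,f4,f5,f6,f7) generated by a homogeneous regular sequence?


codim=7, depth=dim(R/I)=13-7=6
Product=7*6=42


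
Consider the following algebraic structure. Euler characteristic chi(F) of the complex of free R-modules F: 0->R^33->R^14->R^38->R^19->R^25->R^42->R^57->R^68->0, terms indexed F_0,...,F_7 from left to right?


chi = sum (-1)^i * rank:
(-1)^0*33=33
(-1)^1*14=-14
(-1)^2*38=38
(-1)^3*19=-19
(-1)^4*25=25
(-1)^5*42=-42
(-1)^6*57=57
(-1)^7*68=-68
chi=10


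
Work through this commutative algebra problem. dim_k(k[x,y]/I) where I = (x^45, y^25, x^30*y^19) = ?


k[x,y]/I, I = (x^45, y^25, x^30*y^19)
Rect: 45x25=1125. Corner: (45-30)x(25-19)=90.
dim = 1125-90 = 1035


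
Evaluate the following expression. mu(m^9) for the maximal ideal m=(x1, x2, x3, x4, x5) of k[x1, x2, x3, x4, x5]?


Graded Nakayama: mu(m^d) = dim_k (m^d/m^(d+1)) = #degree-9 monomials in 5 vars
C(n+d-1,d)=C(13,9)=715


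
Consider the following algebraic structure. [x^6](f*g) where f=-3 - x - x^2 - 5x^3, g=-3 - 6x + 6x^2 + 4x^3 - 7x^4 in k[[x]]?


[x^6] = sum a_i*b_j, i+j=6
  -1*-7=7
  -5*4=-20
Sum=-13


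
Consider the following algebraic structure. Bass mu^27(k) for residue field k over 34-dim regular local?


C(n,i)=C(34,27)=5379616


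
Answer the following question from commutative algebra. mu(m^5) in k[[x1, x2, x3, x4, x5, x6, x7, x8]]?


C(n+d-1,d)=C(12,5)=792


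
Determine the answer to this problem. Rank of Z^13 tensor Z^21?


rank(M(x)N) = rank(M)*rank(N)
13*21 = 273


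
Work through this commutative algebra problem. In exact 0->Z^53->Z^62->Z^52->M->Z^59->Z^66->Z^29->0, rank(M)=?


Alt sum=0:
(-1)^0*53 + (-1)^1*62 + (-1)^2*52 + (-1)^3*? + (-1)^4*59 + (-1)^5*66 + (-1)^6*29=0
rank(M)=65


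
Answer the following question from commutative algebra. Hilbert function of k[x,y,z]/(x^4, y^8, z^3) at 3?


Need i<4, j<8, k<3 with i+j+k=3.
For each i, j ranges over max(0,3-i-2)..min(7,3-i):
  i=0: j in [1,3] -> 3
  i=1: j in [0,2] -> 3
  i=2: j in [0,1] -> 2
  i=3: j in [0,0] -> 1
H(3) = 3+3+2+1 = 9


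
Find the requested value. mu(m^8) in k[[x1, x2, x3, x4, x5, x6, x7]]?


C(n+d-1,d)=C(14,8)=3003


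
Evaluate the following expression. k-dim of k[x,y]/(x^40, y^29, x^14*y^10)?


k[x,y]/I, I = (x^40, y^29, x^14*y^10)
Rect: 40x29=1160. Corner: (40-14)x(29-10)=494.
dim = 1160-494 = 666


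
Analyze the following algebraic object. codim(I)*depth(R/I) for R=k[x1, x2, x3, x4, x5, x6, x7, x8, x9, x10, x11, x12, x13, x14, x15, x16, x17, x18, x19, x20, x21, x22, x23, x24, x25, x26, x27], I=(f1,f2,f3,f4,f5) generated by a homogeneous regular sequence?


codim=5, depth=dim(R/I)=27-5=22
Product=5*22=110
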